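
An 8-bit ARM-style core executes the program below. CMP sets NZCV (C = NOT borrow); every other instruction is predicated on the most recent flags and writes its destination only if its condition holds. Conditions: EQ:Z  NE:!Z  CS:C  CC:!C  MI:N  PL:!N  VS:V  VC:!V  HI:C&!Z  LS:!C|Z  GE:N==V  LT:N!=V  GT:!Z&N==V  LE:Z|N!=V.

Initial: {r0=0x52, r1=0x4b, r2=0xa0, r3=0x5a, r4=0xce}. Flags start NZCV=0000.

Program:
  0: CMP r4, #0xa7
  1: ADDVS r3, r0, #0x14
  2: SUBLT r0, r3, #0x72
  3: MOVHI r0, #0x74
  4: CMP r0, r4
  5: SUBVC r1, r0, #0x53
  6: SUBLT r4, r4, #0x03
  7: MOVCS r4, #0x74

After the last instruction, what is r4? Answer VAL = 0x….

VAL = 0xce

[0] flags=0010 → (cmp)
[1] flags=0010 VS?F → skip
[2] flags=0010 LT?F → skip
[3] flags=0010 HI?T → r0=0x74
[4] flags=1001 → (cmp)
[5] flags=1001 VC?F → skip
[6] flags=1001 LT?F → skip
[7] flags=1001 CS?F → skip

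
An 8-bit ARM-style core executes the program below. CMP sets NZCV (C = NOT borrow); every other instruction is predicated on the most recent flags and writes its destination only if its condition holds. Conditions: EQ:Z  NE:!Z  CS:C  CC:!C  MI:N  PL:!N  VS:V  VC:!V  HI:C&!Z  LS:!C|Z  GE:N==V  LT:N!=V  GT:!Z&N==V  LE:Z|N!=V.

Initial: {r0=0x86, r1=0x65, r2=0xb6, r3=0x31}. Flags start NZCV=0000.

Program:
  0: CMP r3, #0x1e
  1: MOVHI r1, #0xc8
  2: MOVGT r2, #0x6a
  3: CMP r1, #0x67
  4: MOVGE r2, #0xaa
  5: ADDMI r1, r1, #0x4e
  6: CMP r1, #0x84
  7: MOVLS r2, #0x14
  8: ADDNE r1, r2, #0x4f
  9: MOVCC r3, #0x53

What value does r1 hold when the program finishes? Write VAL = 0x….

VAL = 0xb9

[0] flags=0010 → (cmp)
[1] flags=0010 HI?T → r1=0xc8
[2] flags=0010 GT?T → r2=0x6a
[3] flags=0011 → (cmp)
[4] flags=0011 GE?F → skip
[5] flags=0011 MI?F → skip
[6] flags=0010 → (cmp)
[7] flags=0010 LS?F → skip
[8] flags=0010 NE?T → r1=0xb9
[9] flags=0010 CC?F → skip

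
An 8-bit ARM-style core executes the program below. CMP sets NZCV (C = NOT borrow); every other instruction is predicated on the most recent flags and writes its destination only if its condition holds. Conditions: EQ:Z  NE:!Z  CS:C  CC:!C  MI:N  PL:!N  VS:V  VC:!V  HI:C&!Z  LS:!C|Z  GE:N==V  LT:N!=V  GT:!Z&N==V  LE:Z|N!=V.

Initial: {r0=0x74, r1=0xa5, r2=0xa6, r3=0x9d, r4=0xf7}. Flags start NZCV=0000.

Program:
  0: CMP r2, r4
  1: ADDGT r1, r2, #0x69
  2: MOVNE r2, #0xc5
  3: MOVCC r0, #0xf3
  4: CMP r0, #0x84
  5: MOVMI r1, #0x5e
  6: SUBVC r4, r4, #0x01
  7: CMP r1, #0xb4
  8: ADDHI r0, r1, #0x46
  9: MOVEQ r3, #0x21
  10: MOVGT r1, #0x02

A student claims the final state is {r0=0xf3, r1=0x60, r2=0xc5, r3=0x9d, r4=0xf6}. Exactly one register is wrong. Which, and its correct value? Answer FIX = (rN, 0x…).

[0] flags=1000 → (cmp)
[1] flags=1000 GT?F → skip
[2] flags=1000 NE?T → r2=0xc5
[3] flags=1000 CC?T → r0=0xf3
[4] flags=0010 → (cmp)
[5] flags=0010 MI?F → skip
[6] flags=0010 VC?T → r4=0xf6
[7] flags=1000 → (cmp)
[8] flags=1000 HI?F → skip
[9] flags=1000 EQ?F → skip
[10] flags=1000 GT?F → skip

FIX = (r1, 0xa5)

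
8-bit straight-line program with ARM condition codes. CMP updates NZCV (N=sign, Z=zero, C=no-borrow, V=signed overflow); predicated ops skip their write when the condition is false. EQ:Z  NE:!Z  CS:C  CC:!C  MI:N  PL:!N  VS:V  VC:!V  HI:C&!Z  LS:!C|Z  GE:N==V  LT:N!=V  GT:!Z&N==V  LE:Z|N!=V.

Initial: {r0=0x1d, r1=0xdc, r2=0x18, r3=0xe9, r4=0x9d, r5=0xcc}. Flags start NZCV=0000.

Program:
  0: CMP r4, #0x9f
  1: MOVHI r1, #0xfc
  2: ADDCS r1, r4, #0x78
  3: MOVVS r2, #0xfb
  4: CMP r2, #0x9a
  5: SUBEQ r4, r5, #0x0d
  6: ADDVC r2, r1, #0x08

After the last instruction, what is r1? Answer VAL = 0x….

0: ✓ CMP  NZCV=1000
1: · MOVHI
2: · ADDCS
3: · MOVVS
4: ✓ CMP  NZCV=0000
5: · SUBEQ
6: ✓ ADDVC  r2←0xe4

VAL = 0xdc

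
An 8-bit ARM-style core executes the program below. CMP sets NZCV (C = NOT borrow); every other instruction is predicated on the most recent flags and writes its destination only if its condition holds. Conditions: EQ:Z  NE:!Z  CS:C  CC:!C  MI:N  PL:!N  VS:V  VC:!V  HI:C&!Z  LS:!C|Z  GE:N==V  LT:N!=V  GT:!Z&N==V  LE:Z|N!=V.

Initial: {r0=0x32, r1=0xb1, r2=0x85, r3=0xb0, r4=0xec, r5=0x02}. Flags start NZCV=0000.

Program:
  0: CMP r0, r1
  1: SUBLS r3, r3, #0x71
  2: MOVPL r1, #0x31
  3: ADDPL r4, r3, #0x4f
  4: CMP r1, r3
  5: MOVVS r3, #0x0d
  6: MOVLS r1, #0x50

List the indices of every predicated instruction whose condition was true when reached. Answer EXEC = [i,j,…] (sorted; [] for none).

0: ✓ CMP  NZCV=1001
1: ✓ SUBLS  r3←0x3f
2: · MOVPL
3: · ADDPL
4: ✓ CMP  NZCV=0011
5: ✓ MOVVS  r3←0x0d
6: · MOVLS

EXEC = [1,5]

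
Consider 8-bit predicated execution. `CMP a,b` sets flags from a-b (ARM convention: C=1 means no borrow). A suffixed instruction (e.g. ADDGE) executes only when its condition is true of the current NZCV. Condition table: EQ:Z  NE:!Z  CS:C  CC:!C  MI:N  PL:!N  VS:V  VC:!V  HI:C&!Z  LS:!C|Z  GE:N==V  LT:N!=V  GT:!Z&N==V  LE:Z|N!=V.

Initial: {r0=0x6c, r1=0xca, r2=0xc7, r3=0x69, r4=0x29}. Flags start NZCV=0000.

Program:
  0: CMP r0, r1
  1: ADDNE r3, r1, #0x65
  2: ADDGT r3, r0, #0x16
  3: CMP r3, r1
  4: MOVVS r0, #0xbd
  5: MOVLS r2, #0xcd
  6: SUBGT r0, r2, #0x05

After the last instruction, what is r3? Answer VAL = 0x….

VAL = 0x82

[0] flags=1001 → (cmp)
[1] flags=1001 NE?T → r3=0x2f
[2] flags=1001 GT?T → r3=0x82
[3] flags=1000 → (cmp)
[4] flags=1000 VS?F → skip
[5] flags=1000 LS?T → r2=0xcd
[6] flags=1000 GT?F → skip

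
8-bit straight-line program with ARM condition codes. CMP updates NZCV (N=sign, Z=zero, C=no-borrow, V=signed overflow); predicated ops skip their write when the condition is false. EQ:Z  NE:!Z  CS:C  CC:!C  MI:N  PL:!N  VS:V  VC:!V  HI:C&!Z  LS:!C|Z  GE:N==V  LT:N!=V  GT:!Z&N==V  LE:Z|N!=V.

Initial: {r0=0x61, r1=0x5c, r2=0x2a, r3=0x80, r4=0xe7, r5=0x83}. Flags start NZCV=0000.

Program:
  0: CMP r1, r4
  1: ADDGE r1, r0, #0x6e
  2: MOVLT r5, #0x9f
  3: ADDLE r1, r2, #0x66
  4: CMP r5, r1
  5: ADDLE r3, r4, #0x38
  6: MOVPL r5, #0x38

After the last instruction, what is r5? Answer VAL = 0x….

VAL = 0x83

0: ✓ CMP  NZCV=0000
1: ✓ ADDGE  r1←0xcf
2: · MOVLT
3: · ADDLE
4: ✓ CMP  NZCV=1000
5: ✓ ADDLE  r3←0x1f
6: · MOVPL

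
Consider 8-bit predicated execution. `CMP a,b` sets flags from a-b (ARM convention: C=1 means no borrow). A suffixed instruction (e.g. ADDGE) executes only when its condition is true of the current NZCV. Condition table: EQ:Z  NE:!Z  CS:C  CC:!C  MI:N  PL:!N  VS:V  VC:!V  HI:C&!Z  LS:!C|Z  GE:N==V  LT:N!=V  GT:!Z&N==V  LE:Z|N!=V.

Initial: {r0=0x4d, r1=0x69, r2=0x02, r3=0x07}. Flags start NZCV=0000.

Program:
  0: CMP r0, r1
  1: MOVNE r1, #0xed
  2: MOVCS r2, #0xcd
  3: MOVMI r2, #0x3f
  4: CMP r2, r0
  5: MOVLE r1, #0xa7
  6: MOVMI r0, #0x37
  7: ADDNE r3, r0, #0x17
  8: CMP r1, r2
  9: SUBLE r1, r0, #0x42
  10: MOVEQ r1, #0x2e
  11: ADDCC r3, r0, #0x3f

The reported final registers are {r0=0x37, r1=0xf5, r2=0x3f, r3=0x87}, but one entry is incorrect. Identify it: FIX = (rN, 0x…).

FIX = (r3, 0x4e)

[0] flags=1000 → (cmp)
[1] flags=1000 NE?T → r1=0xed
[2] flags=1000 CS?F → skip
[3] flags=1000 MI?T → r2=0x3f
[4] flags=1000 → (cmp)
[5] flags=1000 LE?T → r1=0xa7
[6] flags=1000 MI?T → r0=0x37
[7] flags=1000 NE?T → r3=0x4e
[8] flags=0011 → (cmp)
[9] flags=0011 LE?T → r1=0xf5
[10] flags=0011 EQ?F → skip
[11] flags=0011 CC?F → skip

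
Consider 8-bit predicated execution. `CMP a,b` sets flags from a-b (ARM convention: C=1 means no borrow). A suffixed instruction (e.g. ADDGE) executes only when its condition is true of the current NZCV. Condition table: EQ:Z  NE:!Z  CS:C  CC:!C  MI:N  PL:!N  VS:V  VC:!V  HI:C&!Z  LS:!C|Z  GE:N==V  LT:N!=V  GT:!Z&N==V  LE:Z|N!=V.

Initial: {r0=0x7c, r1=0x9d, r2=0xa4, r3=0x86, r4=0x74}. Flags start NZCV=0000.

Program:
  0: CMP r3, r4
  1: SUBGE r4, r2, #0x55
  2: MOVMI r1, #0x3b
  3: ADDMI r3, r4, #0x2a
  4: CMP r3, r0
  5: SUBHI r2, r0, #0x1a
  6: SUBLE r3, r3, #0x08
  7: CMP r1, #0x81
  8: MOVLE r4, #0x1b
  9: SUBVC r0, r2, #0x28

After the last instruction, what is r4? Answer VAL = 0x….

0: ✓ CMP  NZCV=0011
1: · SUBGE
2: · MOVMI
3: · ADDMI
4: ✓ CMP  NZCV=0011
5: ✓ SUBHI  r2←0x62
6: ✓ SUBLE  r3←0x7e
7: ✓ CMP  NZCV=0010
8: · MOVLE
9: ✓ SUBVC  r0←0x3a

VAL = 0x74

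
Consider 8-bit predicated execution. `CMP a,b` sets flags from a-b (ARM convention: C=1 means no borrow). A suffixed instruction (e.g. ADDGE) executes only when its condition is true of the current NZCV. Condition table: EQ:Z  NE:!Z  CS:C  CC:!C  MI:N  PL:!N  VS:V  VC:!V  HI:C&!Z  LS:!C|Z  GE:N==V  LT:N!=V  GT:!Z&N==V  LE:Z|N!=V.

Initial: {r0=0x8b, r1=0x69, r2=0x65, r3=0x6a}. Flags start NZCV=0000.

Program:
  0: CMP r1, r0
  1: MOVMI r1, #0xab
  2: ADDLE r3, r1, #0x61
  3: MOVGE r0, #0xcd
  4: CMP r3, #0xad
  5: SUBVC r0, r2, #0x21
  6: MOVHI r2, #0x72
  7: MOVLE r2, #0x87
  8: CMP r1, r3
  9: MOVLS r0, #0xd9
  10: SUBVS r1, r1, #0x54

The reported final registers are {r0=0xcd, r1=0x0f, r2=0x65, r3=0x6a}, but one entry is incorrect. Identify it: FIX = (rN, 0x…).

0: ✓ CMP  NZCV=1001
1: ✓ MOVMI  r1←0xab
2: · ADDLE
3: ✓ MOVGE  r0←0xcd
4: ✓ CMP  NZCV=1001
5: · SUBVC
6: · MOVHI
7: · MOVLE
8: ✓ CMP  NZCV=0011
9: · MOVLS
10: ✓ SUBVS  r1←0x57

FIX = (r1, 0x57)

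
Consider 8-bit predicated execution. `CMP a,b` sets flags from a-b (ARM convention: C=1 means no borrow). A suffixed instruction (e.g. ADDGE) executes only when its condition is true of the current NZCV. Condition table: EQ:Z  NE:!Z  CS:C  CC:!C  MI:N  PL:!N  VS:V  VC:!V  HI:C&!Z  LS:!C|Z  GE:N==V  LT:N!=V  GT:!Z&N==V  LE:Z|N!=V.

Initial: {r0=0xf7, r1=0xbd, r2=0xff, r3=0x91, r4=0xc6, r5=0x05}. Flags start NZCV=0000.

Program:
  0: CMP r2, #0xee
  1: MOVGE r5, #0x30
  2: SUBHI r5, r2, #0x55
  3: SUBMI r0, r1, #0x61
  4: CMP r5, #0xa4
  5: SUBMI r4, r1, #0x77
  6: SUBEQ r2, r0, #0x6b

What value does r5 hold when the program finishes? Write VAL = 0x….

[0] flags=0010 → (cmp)
[1] flags=0010 GE?T → r5=0x30
[2] flags=0010 HI?T → r5=0xaa
[3] flags=0010 MI?F → skip
[4] flags=0010 → (cmp)
[5] flags=0010 MI?F → skip
[6] flags=0010 EQ?F → skip

VAL = 0xaa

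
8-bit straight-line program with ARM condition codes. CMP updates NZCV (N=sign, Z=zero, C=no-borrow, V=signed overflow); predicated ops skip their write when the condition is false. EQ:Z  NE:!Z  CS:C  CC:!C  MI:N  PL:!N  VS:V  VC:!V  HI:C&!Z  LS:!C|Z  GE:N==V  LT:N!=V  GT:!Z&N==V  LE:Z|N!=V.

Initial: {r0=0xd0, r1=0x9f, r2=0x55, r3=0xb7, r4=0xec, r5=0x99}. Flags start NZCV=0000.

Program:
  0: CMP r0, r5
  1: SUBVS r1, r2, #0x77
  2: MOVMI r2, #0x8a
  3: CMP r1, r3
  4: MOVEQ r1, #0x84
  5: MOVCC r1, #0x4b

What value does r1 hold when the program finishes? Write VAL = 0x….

[0] flags=0010 → (cmp)
[1] flags=0010 VS?F → skip
[2] flags=0010 MI?F → skip
[3] flags=1000 → (cmp)
[4] flags=1000 EQ?F → skip
[5] flags=1000 CC?T → r1=0x4b

VAL = 0x4b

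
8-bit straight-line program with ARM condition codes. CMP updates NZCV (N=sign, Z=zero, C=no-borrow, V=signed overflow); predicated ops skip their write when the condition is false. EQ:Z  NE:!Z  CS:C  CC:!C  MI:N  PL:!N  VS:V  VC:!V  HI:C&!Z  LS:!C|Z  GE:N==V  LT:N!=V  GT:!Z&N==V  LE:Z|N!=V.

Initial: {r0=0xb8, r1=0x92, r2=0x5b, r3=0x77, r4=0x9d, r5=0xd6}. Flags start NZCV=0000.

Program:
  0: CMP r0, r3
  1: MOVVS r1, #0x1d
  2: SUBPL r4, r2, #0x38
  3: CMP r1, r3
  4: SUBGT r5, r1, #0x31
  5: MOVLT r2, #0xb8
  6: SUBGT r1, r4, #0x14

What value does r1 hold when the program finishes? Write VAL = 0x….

0: ✓ CMP  NZCV=0011
1: ✓ MOVVS  r1←0x1d
2: ✓ SUBPL  r4←0x23
3: ✓ CMP  NZCV=1000
4: · SUBGT
5: ✓ MOVLT  r2←0xb8
6: · SUBGT

VAL = 0x1d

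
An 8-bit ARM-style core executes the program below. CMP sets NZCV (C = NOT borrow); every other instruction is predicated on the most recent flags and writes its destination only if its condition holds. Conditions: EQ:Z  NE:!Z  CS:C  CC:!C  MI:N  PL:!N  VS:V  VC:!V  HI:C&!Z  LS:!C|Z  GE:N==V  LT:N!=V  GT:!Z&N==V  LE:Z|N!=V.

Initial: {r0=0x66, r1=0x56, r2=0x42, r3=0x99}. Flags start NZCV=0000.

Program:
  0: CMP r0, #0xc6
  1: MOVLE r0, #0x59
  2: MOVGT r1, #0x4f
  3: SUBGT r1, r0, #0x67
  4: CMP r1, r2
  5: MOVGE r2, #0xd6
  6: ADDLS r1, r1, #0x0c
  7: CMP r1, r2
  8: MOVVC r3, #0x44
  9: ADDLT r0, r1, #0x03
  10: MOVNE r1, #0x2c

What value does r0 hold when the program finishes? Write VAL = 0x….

VAL = 0x02

[0] flags=1001 → (cmp)
[1] flags=1001 LE?F → skip
[2] flags=1001 GT?T → r1=0x4f
[3] flags=1001 GT?T → r1=0xff
[4] flags=1010 → (cmp)
[5] flags=1010 GE?F → skip
[6] flags=1010 LS?F → skip
[7] flags=1010 → (cmp)
[8] flags=1010 VC?T → r3=0x44
[9] flags=1010 LT?T → r0=0x02
[10] flags=1010 NE?T → r1=0x2c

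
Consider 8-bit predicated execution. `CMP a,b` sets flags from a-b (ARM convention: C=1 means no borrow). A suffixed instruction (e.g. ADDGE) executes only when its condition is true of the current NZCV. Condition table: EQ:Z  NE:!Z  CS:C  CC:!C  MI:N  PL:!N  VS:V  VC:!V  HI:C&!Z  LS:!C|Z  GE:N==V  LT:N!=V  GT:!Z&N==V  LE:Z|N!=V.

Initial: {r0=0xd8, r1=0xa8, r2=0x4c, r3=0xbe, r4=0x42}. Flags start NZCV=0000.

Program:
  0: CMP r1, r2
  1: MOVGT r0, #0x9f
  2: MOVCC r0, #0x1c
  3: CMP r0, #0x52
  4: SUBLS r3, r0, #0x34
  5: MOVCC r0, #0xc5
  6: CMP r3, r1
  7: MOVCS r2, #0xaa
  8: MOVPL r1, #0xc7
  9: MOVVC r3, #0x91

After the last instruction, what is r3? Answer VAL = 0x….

0: ✓ CMP  NZCV=0011
1: · MOVGT
2: · MOVCC
3: ✓ CMP  NZCV=1010
4: · SUBLS
5: · MOVCC
6: ✓ CMP  NZCV=0010
7: ✓ MOVCS  r2←0xaa
8: ✓ MOVPL  r1←0xc7
9: ✓ MOVVC  r3←0x91

VAL = 0x91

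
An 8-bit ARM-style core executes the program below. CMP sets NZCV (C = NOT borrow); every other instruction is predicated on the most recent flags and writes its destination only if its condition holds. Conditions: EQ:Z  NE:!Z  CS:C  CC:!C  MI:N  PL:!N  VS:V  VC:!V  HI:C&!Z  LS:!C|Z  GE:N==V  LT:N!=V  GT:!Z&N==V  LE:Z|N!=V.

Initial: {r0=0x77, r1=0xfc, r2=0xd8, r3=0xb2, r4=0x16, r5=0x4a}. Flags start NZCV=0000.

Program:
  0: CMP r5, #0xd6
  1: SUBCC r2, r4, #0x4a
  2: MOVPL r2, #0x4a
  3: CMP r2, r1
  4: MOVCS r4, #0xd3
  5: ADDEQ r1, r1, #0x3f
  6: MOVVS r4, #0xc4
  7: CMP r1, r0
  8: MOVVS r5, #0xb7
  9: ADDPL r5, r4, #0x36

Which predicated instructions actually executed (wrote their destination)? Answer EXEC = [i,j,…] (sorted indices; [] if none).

EXEC = [1,2]

[0] flags=0000 → (cmp)
[1] flags=0000 CC?T → r2=0xcc
[2] flags=0000 PL?T → r2=0x4a
[3] flags=0000 → (cmp)
[4] flags=0000 CS?F → skip
[5] flags=0000 EQ?F → skip
[6] flags=0000 VS?F → skip
[7] flags=1010 → (cmp)
[8] flags=1010 VS?F → skip
[9] flags=1010 PL?F → skip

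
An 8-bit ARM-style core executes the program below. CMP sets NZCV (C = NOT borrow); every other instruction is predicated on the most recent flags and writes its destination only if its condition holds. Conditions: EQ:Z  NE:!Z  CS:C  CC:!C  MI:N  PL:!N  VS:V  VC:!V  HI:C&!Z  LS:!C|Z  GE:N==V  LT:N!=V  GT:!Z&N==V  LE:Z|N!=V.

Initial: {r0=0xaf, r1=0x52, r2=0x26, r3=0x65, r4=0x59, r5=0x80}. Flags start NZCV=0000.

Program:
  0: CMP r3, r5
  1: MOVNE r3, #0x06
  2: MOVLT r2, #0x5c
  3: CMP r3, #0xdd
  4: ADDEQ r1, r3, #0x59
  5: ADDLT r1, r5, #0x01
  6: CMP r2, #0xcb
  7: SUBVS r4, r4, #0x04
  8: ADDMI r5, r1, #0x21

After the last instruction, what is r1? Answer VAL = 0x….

VAL = 0x52

[0] flags=1001 → (cmp)
[1] flags=1001 NE?T → r3=0x06
[2] flags=1001 LT?F → skip
[3] flags=0000 → (cmp)
[4] flags=0000 EQ?F → skip
[5] flags=0000 LT?F → skip
[6] flags=0000 → (cmp)
[7] flags=0000 VS?F → skip
[8] flags=0000 MI?F → skip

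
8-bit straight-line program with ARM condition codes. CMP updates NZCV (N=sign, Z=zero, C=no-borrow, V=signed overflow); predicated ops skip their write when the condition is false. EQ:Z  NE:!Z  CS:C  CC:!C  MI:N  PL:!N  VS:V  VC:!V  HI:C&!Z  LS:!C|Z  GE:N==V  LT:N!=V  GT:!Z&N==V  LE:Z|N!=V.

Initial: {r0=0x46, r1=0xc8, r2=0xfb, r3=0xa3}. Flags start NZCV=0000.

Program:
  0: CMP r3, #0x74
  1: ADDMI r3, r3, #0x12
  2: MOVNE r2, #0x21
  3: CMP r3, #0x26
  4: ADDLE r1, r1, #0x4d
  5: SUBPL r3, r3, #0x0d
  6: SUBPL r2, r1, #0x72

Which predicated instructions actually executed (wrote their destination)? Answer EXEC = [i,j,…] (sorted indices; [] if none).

[0] flags=0011 → (cmp)
[1] flags=0011 MI?F → skip
[2] flags=0011 NE?T → r2=0x21
[3] flags=0011 → (cmp)
[4] flags=0011 LE?T → r1=0x15
[5] flags=0011 PL?T → r3=0x96
[6] flags=0011 PL?T → r2=0xa3

EXEC = [2,4,5,6]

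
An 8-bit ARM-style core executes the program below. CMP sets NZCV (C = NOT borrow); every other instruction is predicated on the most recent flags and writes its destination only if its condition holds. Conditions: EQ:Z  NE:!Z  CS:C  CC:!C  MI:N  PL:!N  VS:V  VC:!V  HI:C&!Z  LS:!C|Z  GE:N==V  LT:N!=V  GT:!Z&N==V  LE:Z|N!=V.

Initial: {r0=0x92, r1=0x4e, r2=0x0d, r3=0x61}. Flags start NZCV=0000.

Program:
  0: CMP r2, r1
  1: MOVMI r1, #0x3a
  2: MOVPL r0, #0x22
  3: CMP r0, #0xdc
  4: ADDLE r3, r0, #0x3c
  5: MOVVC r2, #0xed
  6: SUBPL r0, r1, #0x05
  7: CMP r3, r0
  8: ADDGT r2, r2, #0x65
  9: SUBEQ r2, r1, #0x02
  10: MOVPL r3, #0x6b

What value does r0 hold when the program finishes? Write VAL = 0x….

0: ✓ CMP  NZCV=1000
1: ✓ MOVMI  r1←0x3a
2: · MOVPL
3: ✓ CMP  NZCV=1000
4: ✓ ADDLE  r3←0xce
5: ✓ MOVVC  r2←0xed
6: · SUBPL
7: ✓ CMP  NZCV=0010
8: ✓ ADDGT  r2←0x52
9: · SUBEQ
10: ✓ MOVPL  r3←0x6b

VAL = 0x92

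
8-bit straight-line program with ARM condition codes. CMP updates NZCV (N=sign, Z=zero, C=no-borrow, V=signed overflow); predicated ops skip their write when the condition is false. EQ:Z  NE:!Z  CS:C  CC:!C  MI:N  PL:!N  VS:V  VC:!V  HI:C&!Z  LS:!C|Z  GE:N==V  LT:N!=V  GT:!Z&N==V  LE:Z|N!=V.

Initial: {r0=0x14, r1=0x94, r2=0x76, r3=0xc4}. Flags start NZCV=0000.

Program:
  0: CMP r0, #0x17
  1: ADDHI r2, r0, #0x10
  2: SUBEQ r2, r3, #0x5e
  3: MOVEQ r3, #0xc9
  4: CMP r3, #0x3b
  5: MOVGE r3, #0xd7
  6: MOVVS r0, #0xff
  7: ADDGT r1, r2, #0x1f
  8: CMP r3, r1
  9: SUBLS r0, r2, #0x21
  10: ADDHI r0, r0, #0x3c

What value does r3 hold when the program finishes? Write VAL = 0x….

[0] flags=1000 → (cmp)
[1] flags=1000 HI?F → skip
[2] flags=1000 EQ?F → skip
[3] flags=1000 EQ?F → skip
[4] flags=1010 → (cmp)
[5] flags=1010 GE?F → skip
[6] flags=1010 VS?F → skip
[7] flags=1010 GT?F → skip
[8] flags=0010 → (cmp)
[9] flags=0010 LS?F → skip
[10] flags=0010 HI?T → r0=0x50

VAL = 0xc4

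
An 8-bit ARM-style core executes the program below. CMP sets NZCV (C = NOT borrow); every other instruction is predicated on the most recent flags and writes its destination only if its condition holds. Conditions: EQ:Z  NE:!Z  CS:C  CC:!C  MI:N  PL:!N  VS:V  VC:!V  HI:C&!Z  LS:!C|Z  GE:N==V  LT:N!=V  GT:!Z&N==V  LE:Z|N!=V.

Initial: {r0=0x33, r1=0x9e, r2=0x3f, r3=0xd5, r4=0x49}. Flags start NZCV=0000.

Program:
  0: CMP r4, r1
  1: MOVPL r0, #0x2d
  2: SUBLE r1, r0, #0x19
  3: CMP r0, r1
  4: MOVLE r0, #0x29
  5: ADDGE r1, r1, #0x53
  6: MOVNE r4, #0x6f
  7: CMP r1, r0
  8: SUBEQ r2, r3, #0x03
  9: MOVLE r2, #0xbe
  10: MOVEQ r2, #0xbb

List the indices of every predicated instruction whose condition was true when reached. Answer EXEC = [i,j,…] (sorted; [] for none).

EXEC = [5,6,9]

[0] flags=1001 → (cmp)
[1] flags=1001 PL?F → skip
[2] flags=1001 LE?F → skip
[3] flags=1001 → (cmp)
[4] flags=1001 LE?F → skip
[5] flags=1001 GE?T → r1=0xf1
[6] flags=1001 NE?T → r4=0x6f
[7] flags=1010 → (cmp)
[8] flags=1010 EQ?F → skip
[9] flags=1010 LE?T → r2=0xbe
[10] flags=1010 EQ?F → skip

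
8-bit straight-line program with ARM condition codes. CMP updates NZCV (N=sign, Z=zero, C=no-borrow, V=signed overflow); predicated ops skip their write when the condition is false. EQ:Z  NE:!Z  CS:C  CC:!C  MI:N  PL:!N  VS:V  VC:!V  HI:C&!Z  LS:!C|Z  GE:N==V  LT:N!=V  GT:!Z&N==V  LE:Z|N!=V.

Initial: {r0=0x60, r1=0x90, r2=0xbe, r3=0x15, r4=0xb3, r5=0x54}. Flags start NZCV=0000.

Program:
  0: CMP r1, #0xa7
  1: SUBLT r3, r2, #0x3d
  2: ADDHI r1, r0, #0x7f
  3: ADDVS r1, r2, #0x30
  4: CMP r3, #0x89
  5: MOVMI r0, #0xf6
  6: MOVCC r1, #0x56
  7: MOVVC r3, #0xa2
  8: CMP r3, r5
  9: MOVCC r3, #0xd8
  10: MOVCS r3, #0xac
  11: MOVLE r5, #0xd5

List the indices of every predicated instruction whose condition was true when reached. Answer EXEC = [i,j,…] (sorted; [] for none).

EXEC = [1,5,6,7,10,11]

[0] flags=1000 → (cmp)
[1] flags=1000 LT?T → r3=0x81
[2] flags=1000 HI?F → skip
[3] flags=1000 VS?F → skip
[4] flags=1000 → (cmp)
[5] flags=1000 MI?T → r0=0xf6
[6] flags=1000 CC?T → r1=0x56
[7] flags=1000 VC?T → r3=0xa2
[8] flags=0011 → (cmp)
[9] flags=0011 CC?F → skip
[10] flags=0011 CS?T → r3=0xac
[11] flags=0011 LE?T → r5=0xd5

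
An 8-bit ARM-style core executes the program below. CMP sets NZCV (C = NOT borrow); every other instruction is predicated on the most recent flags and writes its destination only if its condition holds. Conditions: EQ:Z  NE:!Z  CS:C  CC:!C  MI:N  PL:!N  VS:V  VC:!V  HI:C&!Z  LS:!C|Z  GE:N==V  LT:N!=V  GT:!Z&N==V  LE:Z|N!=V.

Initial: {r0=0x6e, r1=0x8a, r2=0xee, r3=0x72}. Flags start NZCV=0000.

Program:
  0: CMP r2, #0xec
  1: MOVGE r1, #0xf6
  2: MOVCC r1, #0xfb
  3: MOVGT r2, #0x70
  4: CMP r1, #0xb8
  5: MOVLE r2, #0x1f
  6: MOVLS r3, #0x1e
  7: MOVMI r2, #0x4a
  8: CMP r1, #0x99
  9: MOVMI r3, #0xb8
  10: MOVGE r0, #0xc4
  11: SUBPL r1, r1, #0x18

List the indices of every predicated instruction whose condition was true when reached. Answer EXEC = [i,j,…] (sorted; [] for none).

[0] flags=0010 → (cmp)
[1] flags=0010 GE?T → r1=0xf6
[2] flags=0010 CC?F → skip
[3] flags=0010 GT?T → r2=0x70
[4] flags=0010 → (cmp)
[5] flags=0010 LE?F → skip
[6] flags=0010 LS?F → skip
[7] flags=0010 MI?F → skip
[8] flags=0010 → (cmp)
[9] flags=0010 MI?F → skip
[10] flags=0010 GE?T → r0=0xc4
[11] flags=0010 PL?T → r1=0xde

EXEC = [1,3,10,11]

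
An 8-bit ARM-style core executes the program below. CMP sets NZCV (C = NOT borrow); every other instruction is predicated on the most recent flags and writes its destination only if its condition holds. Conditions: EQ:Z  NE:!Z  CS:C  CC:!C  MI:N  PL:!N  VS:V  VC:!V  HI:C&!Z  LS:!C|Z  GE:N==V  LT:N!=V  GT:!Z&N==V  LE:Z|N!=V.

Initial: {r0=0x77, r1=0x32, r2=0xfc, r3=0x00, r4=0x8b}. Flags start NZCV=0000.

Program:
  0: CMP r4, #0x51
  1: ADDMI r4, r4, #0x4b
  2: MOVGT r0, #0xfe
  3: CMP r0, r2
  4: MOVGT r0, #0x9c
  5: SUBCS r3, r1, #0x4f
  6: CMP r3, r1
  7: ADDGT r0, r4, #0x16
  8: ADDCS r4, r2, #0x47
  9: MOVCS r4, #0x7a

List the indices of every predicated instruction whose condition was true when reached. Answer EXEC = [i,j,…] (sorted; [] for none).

[0] flags=0011 → (cmp)
[1] flags=0011 MI?F → skip
[2] flags=0011 GT?F → skip
[3] flags=0000 → (cmp)
[4] flags=0000 GT?T → r0=0x9c
[5] flags=0000 CS?F → skip
[6] flags=1000 → (cmp)
[7] flags=1000 GT?F → skip
[8] flags=1000 CS?F → skip
[9] flags=1000 CS?F → skip

EXEC = [4]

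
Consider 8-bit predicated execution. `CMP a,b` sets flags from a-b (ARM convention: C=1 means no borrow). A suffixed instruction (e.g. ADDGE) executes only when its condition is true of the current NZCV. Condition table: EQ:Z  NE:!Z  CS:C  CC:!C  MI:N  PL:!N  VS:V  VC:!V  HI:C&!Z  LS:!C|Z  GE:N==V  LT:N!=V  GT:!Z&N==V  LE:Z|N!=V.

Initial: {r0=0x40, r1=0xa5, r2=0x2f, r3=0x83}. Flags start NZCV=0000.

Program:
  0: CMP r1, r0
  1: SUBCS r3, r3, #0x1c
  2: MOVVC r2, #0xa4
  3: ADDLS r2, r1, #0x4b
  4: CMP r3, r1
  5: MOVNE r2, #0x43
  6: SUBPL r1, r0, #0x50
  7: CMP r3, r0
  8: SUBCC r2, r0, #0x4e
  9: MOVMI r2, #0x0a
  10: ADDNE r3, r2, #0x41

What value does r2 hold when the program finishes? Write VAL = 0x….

[0] flags=0011 → (cmp)
[1] flags=0011 CS?T → r3=0x67
[2] flags=0011 VC?F → skip
[3] flags=0011 LS?F → skip
[4] flags=1001 → (cmp)
[5] flags=1001 NE?T → r2=0x43
[6] flags=1001 PL?F → skip
[7] flags=0010 → (cmp)
[8] flags=0010 CC?F → skip
[9] flags=0010 MI?F → skip
[10] flags=0010 NE?T → r3=0x84

VAL = 0x43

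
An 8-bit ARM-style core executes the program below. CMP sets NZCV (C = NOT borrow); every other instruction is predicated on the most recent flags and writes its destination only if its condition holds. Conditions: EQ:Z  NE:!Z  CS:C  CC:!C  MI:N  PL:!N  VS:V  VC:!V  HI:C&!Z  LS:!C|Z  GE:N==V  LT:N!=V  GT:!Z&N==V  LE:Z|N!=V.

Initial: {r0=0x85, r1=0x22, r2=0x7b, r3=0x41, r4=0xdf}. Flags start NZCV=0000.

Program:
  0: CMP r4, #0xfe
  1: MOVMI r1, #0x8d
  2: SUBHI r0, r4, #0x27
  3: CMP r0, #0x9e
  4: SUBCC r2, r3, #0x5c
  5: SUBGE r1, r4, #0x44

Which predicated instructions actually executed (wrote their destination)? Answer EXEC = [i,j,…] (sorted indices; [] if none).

EXEC = [1,4]

[0] flags=1000 → (cmp)
[1] flags=1000 MI?T → r1=0x8d
[2] flags=1000 HI?F → skip
[3] flags=1000 → (cmp)
[4] flags=1000 CC?T → r2=0xe5
[5] flags=1000 GE?F → skip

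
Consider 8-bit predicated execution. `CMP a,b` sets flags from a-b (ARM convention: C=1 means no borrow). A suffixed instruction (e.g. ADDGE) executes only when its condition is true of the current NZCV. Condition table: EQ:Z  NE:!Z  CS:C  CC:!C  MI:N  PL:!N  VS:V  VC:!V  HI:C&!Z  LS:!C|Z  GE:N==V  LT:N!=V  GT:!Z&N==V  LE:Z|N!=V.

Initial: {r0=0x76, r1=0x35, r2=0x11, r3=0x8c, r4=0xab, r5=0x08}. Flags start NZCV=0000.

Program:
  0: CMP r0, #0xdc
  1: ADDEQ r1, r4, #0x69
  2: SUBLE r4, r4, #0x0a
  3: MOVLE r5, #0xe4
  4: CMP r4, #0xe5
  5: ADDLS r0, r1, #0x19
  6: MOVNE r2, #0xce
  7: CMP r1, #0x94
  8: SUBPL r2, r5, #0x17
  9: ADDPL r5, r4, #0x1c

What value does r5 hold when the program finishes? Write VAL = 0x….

0: ✓ CMP  NZCV=1001
1: · ADDEQ
2: · SUBLE
3: · MOVLE
4: ✓ CMP  NZCV=1000
5: ✓ ADDLS  r0←0x4e
6: ✓ MOVNE  r2←0xce
7: ✓ CMP  NZCV=1001
8: · SUBPL
9: · ADDPL

VAL = 0x08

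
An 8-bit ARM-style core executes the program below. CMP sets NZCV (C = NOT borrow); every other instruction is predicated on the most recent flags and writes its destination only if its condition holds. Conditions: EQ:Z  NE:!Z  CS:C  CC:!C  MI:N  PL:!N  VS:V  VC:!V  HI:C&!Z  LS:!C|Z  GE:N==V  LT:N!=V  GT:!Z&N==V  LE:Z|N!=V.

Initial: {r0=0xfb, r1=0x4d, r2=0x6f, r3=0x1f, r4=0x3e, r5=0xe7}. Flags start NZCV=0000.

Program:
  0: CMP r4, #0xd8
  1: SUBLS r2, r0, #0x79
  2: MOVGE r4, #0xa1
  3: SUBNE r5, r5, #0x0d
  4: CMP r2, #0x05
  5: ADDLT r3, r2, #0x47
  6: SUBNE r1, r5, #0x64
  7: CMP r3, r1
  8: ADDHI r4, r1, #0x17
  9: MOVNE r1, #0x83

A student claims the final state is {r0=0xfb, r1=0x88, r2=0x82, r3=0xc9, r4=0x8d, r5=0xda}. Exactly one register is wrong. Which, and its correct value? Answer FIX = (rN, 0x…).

FIX = (r1, 0x83)

0: ✓ CMP  NZCV=0000
1: ✓ SUBLS  r2←0x82
2: ✓ MOVGE  r4←0xa1
3: ✓ SUBNE  r5←0xda
4: ✓ CMP  NZCV=0011
5: ✓ ADDLT  r3←0xc9
6: ✓ SUBNE  r1←0x76
7: ✓ CMP  NZCV=0011
8: ✓ ADDHI  r4←0x8d
9: ✓ MOVNE  r1←0x83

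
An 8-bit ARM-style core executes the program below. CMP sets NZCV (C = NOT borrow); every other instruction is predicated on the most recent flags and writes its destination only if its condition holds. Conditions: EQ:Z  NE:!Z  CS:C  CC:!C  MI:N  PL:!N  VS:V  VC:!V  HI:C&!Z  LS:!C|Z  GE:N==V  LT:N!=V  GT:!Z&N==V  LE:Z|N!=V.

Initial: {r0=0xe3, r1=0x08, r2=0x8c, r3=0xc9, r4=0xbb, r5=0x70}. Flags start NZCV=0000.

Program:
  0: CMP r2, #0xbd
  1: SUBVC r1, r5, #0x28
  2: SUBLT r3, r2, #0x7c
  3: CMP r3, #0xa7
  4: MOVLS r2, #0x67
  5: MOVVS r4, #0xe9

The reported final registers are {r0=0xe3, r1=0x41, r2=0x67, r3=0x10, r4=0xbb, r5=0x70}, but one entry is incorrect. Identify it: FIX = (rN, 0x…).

FIX = (r1, 0x48)

0: ✓ CMP  NZCV=1000
1: ✓ SUBVC  r1←0x48
2: ✓ SUBLT  r3←0x10
3: ✓ CMP  NZCV=0000
4: ✓ MOVLS  r2←0x67
5: · MOVVS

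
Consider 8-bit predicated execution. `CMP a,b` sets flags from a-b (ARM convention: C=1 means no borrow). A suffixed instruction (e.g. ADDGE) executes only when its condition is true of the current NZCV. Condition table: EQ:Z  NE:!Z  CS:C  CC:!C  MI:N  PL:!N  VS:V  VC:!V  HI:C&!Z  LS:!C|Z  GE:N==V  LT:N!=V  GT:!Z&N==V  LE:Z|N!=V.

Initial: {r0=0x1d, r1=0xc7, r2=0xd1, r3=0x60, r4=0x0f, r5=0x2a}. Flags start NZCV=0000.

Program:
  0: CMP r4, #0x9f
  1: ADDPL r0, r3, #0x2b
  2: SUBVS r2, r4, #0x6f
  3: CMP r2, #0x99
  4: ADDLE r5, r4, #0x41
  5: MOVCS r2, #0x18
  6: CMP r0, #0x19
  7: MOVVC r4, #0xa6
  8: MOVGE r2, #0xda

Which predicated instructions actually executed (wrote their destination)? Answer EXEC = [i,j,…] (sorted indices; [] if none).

[0] flags=0000 → (cmp)
[1] flags=0000 PL?T → r0=0x8b
[2] flags=0000 VS?F → skip
[3] flags=0010 → (cmp)
[4] flags=0010 LE?F → skip
[5] flags=0010 CS?T → r2=0x18
[6] flags=0011 → (cmp)
[7] flags=0011 VC?F → skip
[8] flags=0011 GE?F → skip

EXEC = [1,5]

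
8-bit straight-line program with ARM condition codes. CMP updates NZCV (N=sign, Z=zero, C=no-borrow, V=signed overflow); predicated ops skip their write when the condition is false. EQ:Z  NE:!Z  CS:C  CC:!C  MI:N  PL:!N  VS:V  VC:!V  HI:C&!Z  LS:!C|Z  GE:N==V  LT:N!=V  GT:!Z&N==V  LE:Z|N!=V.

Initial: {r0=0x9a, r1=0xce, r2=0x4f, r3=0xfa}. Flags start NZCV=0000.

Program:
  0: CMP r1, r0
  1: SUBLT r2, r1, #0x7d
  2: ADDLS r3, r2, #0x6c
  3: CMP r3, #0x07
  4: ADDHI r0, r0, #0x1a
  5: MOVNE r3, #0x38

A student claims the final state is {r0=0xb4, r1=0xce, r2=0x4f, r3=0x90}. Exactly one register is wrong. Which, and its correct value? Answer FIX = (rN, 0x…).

FIX = (r3, 0x38)

0: ✓ CMP  NZCV=0010
1: · SUBLT
2: · ADDLS
3: ✓ CMP  NZCV=1010
4: ✓ ADDHI  r0←0xb4
5: ✓ MOVNE  r3←0x38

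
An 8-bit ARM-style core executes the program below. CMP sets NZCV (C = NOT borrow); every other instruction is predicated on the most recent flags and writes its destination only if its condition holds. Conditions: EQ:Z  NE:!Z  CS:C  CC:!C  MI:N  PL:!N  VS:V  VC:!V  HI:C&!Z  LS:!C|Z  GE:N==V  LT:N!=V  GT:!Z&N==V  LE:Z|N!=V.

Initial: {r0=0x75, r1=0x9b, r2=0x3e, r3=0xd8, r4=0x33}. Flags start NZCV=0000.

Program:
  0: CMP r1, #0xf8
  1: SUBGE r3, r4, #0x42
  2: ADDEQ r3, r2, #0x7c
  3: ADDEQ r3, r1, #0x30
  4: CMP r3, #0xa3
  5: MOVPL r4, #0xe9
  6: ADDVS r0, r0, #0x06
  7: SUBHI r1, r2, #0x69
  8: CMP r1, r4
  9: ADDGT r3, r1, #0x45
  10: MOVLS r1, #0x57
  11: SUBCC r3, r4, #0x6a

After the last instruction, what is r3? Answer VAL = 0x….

0: ✓ CMP  NZCV=1000
1: · SUBGE
2: · ADDEQ
3: · ADDEQ
4: ✓ CMP  NZCV=0010
5: ✓ MOVPL  r4←0xe9
6: · ADDVS
7: ✓ SUBHI  r1←0xd5
8: ✓ CMP  NZCV=1000
9: · ADDGT
10: ✓ MOVLS  r1←0x57
11: ✓ SUBCC  r3←0x7f

VAL = 0x7f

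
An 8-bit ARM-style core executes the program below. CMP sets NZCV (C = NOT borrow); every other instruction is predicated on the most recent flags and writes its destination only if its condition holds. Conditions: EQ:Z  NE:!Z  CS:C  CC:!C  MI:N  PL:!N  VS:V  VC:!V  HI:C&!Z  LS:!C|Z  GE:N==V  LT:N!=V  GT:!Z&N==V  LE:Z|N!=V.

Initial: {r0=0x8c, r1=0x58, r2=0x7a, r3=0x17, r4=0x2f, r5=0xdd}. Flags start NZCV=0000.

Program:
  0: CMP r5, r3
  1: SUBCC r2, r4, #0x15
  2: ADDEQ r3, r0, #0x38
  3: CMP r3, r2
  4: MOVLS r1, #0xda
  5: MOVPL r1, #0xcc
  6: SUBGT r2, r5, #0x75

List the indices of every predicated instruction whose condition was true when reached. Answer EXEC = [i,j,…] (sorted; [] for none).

EXEC = [4]

0: ✓ CMP  NZCV=1010
1: · SUBCC
2: · ADDEQ
3: ✓ CMP  NZCV=1000
4: ✓ MOVLS  r1←0xda
5: · MOVPL
6: · SUBGT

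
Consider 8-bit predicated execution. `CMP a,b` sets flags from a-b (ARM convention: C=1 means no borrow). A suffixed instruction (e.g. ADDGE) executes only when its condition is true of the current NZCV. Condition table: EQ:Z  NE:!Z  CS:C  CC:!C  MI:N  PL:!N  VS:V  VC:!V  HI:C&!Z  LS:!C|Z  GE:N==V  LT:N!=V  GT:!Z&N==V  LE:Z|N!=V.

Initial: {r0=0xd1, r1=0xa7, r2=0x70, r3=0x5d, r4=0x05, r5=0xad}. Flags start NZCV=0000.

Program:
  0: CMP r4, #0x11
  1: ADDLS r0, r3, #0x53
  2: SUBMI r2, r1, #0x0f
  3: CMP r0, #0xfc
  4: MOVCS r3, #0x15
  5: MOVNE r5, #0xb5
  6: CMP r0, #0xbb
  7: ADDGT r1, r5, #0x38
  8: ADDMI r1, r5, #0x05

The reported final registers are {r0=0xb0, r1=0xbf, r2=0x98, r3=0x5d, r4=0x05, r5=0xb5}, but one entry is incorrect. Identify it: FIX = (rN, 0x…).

0: ✓ CMP  NZCV=1000
1: ✓ ADDLS  r0←0xb0
2: ✓ SUBMI  r2←0x98
3: ✓ CMP  NZCV=1000
4: · MOVCS
5: ✓ MOVNE  r5←0xb5
6: ✓ CMP  NZCV=1000
7: · ADDGT
8: ✓ ADDMI  r1←0xba

FIX = (r1, 0xba)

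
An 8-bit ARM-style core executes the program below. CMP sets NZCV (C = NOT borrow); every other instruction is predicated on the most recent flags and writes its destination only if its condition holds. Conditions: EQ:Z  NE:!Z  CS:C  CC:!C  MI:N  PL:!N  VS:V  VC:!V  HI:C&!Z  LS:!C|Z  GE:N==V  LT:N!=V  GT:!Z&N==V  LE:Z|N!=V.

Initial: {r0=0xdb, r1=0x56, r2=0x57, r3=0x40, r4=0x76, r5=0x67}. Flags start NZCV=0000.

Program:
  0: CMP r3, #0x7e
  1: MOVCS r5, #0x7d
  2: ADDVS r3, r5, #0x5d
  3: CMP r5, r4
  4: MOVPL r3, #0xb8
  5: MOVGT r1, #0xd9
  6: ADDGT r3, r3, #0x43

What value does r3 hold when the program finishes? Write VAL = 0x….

VAL = 0x40

[0] flags=1000 → (cmp)
[1] flags=1000 CS?F → skip
[2] flags=1000 VS?F → skip
[3] flags=1000 → (cmp)
[4] flags=1000 PL?F → skip
[5] flags=1000 GT?F → skip
[6] flags=1000 GT?F → skip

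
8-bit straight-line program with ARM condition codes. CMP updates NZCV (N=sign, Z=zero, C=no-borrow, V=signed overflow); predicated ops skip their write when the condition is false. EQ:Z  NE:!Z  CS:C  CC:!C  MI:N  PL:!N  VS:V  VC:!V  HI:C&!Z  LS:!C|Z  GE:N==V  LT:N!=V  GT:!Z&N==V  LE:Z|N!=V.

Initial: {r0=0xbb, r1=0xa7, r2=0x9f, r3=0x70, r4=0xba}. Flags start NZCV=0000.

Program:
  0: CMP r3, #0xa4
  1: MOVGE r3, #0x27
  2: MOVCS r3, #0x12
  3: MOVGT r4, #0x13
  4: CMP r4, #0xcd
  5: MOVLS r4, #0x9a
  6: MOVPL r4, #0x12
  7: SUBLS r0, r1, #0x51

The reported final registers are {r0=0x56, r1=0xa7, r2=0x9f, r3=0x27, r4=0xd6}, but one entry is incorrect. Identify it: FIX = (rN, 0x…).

[0] flags=1001 → (cmp)
[1] flags=1001 GE?T → r3=0x27
[2] flags=1001 CS?F → skip
[3] flags=1001 GT?T → r4=0x13
[4] flags=0000 → (cmp)
[5] flags=0000 LS?T → r4=0x9a
[6] flags=0000 PL?T → r4=0x12
[7] flags=0000 LS?T → r0=0x56

FIX = (r4, 0x12)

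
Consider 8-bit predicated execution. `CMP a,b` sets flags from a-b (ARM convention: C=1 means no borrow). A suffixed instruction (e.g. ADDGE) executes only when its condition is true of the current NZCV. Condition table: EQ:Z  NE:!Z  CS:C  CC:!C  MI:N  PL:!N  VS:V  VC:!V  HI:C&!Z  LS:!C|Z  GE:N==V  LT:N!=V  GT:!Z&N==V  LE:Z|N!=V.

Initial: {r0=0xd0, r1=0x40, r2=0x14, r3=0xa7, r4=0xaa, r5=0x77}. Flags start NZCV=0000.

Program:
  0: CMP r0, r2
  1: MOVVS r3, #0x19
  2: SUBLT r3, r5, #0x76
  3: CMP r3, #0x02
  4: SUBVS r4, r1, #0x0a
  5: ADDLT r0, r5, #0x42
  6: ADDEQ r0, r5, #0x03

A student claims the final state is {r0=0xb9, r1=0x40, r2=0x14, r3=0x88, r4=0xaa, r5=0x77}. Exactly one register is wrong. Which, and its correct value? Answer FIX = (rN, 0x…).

FIX = (r3, 0x01)

0: ✓ CMP  NZCV=1010
1: · MOVVS
2: ✓ SUBLT  r3←0x01
3: ✓ CMP  NZCV=1000
4: · SUBVS
5: ✓ ADDLT  r0←0xb9
6: · ADDEQ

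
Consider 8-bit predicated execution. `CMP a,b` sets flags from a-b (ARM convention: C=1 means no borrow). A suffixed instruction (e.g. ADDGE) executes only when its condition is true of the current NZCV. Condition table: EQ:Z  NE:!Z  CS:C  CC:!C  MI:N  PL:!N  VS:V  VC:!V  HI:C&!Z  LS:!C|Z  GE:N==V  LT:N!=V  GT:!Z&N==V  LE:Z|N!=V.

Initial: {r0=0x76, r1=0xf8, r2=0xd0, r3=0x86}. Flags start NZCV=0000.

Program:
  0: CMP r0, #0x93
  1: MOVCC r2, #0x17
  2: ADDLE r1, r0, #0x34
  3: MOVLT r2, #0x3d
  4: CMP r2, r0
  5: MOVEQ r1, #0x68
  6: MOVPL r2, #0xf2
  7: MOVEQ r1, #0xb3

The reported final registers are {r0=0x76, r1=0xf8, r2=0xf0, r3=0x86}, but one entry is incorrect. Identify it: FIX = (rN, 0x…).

0: ✓ CMP  NZCV=1001
1: ✓ MOVCC  r2←0x17
2: · ADDLE
3: · MOVLT
4: ✓ CMP  NZCV=1000
5: · MOVEQ
6: · MOVPL
7: · MOVEQ

FIX = (r2, 0x17)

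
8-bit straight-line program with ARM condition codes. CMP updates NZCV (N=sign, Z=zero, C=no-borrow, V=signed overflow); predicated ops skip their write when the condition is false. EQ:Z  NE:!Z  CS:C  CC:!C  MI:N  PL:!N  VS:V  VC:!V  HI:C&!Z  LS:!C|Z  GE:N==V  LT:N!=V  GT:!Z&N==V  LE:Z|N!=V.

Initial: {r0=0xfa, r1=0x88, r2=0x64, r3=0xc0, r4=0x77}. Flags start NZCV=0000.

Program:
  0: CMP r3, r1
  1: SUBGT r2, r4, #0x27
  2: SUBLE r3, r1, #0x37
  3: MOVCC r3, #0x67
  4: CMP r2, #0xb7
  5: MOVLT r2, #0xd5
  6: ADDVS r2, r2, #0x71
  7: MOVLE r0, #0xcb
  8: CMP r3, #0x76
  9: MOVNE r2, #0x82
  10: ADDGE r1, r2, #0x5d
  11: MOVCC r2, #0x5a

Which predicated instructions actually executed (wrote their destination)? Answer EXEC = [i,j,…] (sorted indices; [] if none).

0: ✓ CMP  NZCV=0010
1: ✓ SUBGT  r2←0x50
2: · SUBLE
3: · MOVCC
4: ✓ CMP  NZCV=1001
5: · MOVLT
6: ✓ ADDVS  r2←0xc1
7: · MOVLE
8: ✓ CMP  NZCV=0011
9: ✓ MOVNE  r2←0x82
10: · ADDGE
11: · MOVCC

EXEC = [1,6,9]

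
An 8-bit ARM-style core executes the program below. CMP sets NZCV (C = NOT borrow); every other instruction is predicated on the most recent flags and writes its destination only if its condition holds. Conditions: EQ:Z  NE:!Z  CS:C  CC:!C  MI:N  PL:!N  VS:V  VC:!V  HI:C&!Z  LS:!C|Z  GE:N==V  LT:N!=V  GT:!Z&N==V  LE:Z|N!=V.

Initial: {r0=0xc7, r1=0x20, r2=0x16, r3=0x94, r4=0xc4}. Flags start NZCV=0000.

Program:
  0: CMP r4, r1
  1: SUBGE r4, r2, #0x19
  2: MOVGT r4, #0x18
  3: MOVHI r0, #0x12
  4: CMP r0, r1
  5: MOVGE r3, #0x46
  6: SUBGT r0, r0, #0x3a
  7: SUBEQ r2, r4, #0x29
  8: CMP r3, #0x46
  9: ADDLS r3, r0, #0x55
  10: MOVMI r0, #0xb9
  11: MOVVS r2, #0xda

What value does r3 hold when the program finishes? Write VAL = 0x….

VAL = 0x94

[0] flags=1010 → (cmp)
[1] flags=1010 GE?F → skip
[2] flags=1010 GT?F → skip
[3] flags=1010 HI?T → r0=0x12
[4] flags=1000 → (cmp)
[5] flags=1000 GE?F → skip
[6] flags=1000 GT?F → skip
[7] flags=1000 EQ?F → skip
[8] flags=0011 → (cmp)
[9] flags=0011 LS?F → skip
[10] flags=0011 MI?F → skip
[11] flags=0011 VS?T → r2=0xda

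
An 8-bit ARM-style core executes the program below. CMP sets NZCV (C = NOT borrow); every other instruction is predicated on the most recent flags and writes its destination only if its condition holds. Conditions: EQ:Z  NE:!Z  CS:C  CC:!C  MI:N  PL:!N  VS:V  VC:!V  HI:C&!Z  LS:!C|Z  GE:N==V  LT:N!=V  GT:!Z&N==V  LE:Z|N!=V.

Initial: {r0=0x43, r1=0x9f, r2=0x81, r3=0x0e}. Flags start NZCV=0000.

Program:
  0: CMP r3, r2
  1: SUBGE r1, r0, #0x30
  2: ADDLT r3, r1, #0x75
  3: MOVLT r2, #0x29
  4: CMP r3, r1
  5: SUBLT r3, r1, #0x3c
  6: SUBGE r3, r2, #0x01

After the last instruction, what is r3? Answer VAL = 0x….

VAL = 0xd7

0: ✓ CMP  NZCV=1001
1: ✓ SUBGE  r1←0x13
2: · ADDLT
3: · MOVLT
4: ✓ CMP  NZCV=1000
5: ✓ SUBLT  r3←0xd7
6: · SUBGE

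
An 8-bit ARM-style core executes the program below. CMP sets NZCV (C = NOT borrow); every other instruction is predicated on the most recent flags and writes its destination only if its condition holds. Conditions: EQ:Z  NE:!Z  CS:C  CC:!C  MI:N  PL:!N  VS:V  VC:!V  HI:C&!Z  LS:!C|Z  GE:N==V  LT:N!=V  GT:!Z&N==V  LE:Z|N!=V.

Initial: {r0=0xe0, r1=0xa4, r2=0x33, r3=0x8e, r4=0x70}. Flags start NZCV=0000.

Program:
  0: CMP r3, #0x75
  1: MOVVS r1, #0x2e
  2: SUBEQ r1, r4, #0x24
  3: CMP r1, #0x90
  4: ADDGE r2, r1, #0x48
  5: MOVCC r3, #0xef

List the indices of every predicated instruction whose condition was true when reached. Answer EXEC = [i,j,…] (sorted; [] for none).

EXEC = [1,4,5]

[0] flags=0011 → (cmp)
[1] flags=0011 VS?T → r1=0x2e
[2] flags=0011 EQ?F → skip
[3] flags=1001 → (cmp)
[4] flags=1001 GE?T → r2=0x76
[5] flags=1001 CC?T → r3=0xef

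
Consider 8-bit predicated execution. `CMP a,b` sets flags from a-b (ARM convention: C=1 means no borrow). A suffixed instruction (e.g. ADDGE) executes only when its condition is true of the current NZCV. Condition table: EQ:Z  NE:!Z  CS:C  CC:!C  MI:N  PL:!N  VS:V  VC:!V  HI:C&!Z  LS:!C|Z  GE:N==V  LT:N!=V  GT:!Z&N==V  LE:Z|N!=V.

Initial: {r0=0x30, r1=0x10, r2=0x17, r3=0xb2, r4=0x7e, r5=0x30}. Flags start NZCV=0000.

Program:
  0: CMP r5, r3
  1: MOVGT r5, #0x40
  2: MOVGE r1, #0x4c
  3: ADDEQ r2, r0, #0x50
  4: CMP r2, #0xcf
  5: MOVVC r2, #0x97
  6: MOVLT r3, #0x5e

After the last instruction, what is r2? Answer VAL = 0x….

0: ✓ CMP  NZCV=0000
1: ✓ MOVGT  r5←0x40
2: ✓ MOVGE  r1←0x4c
3: · ADDEQ
4: ✓ CMP  NZCV=0000
5: ✓ MOVVC  r2←0x97
6: · MOVLT

VAL = 0x97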